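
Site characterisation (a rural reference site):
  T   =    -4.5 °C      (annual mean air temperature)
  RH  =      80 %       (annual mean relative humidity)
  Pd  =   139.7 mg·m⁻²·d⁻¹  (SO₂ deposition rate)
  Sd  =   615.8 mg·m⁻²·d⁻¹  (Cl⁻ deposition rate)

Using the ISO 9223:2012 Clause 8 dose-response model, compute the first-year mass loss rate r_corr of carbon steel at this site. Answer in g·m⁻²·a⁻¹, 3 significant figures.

r_corr = 605 g·m⁻²·a⁻¹

carbon steel: temperature factor f = +0.150·(-14.5) = -2.1750
  SO₂ term: 1.77·139.7^0.52·exp(0.02·80-2.1750) = 12.99
  Cl⁻ term: 0.102·615.8^0.62·exp(0.033·80+0.04·-4.5) = 64.03
  r_corr = 12.99 + 64.03 = 77.03 μm/a
Convert to mass loss: 77.03 μm/a × 7.85 g/cm³ = 604.7 g·m⁻²·a⁻¹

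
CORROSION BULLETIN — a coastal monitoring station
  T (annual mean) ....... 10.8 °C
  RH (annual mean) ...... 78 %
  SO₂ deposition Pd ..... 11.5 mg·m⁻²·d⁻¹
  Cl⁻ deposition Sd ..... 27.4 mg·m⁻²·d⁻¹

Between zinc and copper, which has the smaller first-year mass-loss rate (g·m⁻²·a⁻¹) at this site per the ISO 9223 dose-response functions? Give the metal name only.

zinc

zinc: T>10 °C ⇒ hinge -0.071·(10.8−10) = -0.0568
  Pd branch = 0.0129·Pd^0.44·e^(0.046·RH+f) = 1.291 μm/a
  Cl⁻ term: 0.0175·27.4^0.57·exp(0.008·78+0.085·10.8) = 0.5398
  r_corr = 1.291 + 0.5398 = 1.831 μm/a
  mass loss = 1.831 μm/a × 7.14 g/cm³ = 13.07 g·m⁻²·a⁻¹
copper: temperature factor f = -0.080·(0.8) = -0.0640
  SO₂ term: 0.0053·11.5^0.26·exp(0.059·78-0.0640) = 0.9352
  Sd branch = 0.01025·Sd^0.27·e^(0.036·RH+0.049·T) = 0.7051 μm/a
  r_corr = 0.9352 + 0.7051 = 1.64 μm/a
  mass loss = 1.64 μm/a × 8.96 g/cm³ = 14.7 g·m⁻²·a⁻¹
Ordering by g·m⁻²·a⁻¹: copper (14.7) > zinc (13.1)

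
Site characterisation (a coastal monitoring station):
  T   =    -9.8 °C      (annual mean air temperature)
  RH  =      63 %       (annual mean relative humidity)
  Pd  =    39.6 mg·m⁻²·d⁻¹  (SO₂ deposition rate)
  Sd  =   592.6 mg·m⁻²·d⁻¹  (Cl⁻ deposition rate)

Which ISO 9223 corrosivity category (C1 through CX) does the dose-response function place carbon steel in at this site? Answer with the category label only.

carbon steel: f(T) = +0.150·(T−10) [T≤10 °C] = -2.9700
  sulphur-dioxide contribution → 2.168 μm/a
  chloride contribution → 28.86 μm/a
  total first-year rate 31.03 μm/a
ISO 9223 Table 2 (carbon steel): 25 < 31 ≤ 50 μm/a ⇒ C3

C3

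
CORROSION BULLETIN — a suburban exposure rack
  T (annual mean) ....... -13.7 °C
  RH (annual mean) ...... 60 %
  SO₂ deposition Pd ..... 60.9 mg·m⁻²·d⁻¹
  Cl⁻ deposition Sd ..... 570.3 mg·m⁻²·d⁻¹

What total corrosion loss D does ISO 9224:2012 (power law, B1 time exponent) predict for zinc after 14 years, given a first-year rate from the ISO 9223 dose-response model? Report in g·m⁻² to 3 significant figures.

zinc: T≤10 °C ⇒ hinge +0.038·(-13.7−10) = -0.9006
  sulphur-dioxide contribution → 0.5051 μm/a
  chloride contribution → 0.3287 μm/a
  ⇒ r_corr(zinc) = 0.8337 μm/a
ISO 9224: D(t) = r_corr · t^b with b = 0.813 (zinc, B1)
  D(14) = 0.8337 × 14^0.813 = 0.8337 × 8.547 = 7.126 μm
  Mass loss = 7.126 μm × 7.14 g/cm³ = 50.88 g·m⁻²

D(14) = 50.9 g·m⁻²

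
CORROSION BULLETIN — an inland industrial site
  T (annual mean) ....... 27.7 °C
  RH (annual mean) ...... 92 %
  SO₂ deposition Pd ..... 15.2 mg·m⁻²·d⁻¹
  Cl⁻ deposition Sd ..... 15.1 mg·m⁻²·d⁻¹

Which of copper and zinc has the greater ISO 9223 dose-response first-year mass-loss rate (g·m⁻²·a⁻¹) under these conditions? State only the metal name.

copper: T>10 °C ⇒ hinge -0.080·(27.7−10) = -1.4160
  sulphur-dioxide contribution → 0.5942 μm/a
  chloride contribution → 2.275 μm/a
  total first-year rate 2.869 μm/a
  mass loss = 2.869 μm/a × 8.96 g/cm³ = 25.7 g·m⁻²·a⁻¹
zinc: T>10 °C ⇒ hinge -0.071·(27.7−10) = -1.2567
  sulphur-dioxide contribution → 0.8371 μm/a
  chloride contribution → 1.808 μm/a
  total first-year rate 2.645 μm/a
  mass loss = 2.645 μm/a × 7.14 g/cm³ = 18.89 g·m⁻²·a⁻¹
Ordering by g·m⁻²·a⁻¹: copper (25.7) > zinc (18.9)

copper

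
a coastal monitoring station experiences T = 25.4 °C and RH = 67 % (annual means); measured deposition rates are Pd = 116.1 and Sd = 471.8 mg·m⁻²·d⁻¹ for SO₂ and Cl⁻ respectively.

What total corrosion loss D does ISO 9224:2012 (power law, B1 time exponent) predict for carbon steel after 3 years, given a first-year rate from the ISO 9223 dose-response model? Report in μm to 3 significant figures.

D(3) = 270 μm

carbon steel: temperature factor f = -0.054·(15.4) = -0.8316
  sulphur-dioxide contribution → 34.87 μm/a
  chloride contribution → 116.9 μm/a
  total first-year rate 151.8 μm/a
Long-term exponent b (ISO 9224 Table 2, B1) = 0.523
  D(3) = 151.8 × 3^0.523 = 151.8 × 1.776 = 269.6 μm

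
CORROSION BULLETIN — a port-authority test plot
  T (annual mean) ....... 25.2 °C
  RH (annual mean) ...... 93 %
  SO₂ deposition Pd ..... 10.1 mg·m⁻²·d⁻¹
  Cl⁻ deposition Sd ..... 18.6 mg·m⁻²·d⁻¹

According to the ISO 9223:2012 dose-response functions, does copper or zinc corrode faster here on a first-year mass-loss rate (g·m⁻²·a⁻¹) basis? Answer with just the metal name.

copper

copper: f(T) = -0.080·(T−10) [T>10 °C] = -1.2160
  sulphur-dioxide contribution → 0.6923 μm/a
  chloride contribution → 2.207 μm/a
  ⇒ r_corr(copper) = 2.899 μm/a
  mass loss = 2.899 μm/a × 8.96 g/cm³ = 25.98 g·m⁻²·a⁻¹
zinc: T>10 °C ⇒ hinge -0.071·(25.2−10) = -1.0792
  sulphur-dioxide contribution → 0.8744 μm/a
  chloride contribution → 1.66 μm/a
  total first-year rate 2.534 μm/a
  mass loss = 2.534 μm/a × 7.14 g/cm³ = 18.09 g·m⁻²·a⁻¹
Ordering by g·m⁻²·a⁻¹: copper (26) > zinc (18.1)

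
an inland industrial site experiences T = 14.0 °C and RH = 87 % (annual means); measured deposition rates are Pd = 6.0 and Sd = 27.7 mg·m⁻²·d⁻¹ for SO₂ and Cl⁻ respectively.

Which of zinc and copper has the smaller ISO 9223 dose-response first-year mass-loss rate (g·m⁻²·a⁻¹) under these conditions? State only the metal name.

zinc

zinc: f(T) = -0.071·(T−10) [T>10 °C] = -0.2840
  Pd branch = 0.0129·Pd^0.44·e^(0.046·RH+f) = 1.169 μm/a
  Cl⁻ term: 0.0175·27.7^0.57·exp(0.008·87+0.085·14.0) = 0.7662
  sum: 1.169 + 0.7662 → r_corr = 1.935 μm/a
  mass loss = 1.935 μm/a × 7.14 g/cm³ = 13.81 g·m⁻²·a⁻¹
copper: f(T) = -0.080·(T−10) [T>10 °C] = -0.3200
  SO₂ term: 0.0053·6.0^0.26·exp(0.059·87-0.3200) = 1.04
  Cl⁻ term: 0.01025·27.7^0.27·exp(0.036·87+0.049·14.0) = 1.144
  sum: 1.04 + 1.144 → r_corr = 2.183 μm/a
  mass loss = 2.183 μm/a × 8.96 g/cm³ = 19.56 g·m⁻²·a⁻¹
Ordering by g·m⁻²·a⁻¹: copper (19.6) > zinc (13.8)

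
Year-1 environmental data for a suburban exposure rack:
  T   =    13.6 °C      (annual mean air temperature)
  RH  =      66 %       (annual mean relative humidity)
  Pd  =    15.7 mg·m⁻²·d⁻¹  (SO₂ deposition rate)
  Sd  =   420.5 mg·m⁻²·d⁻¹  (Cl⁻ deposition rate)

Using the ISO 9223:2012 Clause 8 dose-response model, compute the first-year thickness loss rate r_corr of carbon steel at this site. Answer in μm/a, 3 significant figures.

carbon steel: f(T) = -0.054·(T−10) [T>10 °C] = -0.1944
  Pd branch = 1.77·Pd^0.52·e^(0.02·RH+f) = 22.84 μm/a
  Sd branch = 0.102·Sd^0.62·e^(0.033·RH+0.04·T) = 65.69 μm/a
  r_corr = 22.84 + 65.69 = 88.53 μm/a

r_corr = 88.5 μm/a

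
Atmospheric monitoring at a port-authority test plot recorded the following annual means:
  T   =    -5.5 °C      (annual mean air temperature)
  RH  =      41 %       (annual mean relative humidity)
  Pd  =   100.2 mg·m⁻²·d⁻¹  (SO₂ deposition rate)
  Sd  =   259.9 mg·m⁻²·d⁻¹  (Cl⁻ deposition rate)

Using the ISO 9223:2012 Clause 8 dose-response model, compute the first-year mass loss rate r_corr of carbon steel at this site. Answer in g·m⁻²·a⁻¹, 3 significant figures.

carbon steel: T≤10 °C ⇒ hinge +0.150·(-5.5−10) = -2.3250
  sulphur-dioxide contribution → 4.313 μm/a
  chloride contribution → 9.95 μm/a
  ⇒ r_corr(carbon steel) = 14.26 μm/a
Convert to mass loss: 14.26 μm/a × 7.85 g/cm³ = 112 g·m⁻²·a⁻¹

r_corr = 112 g·m⁻²·a⁻¹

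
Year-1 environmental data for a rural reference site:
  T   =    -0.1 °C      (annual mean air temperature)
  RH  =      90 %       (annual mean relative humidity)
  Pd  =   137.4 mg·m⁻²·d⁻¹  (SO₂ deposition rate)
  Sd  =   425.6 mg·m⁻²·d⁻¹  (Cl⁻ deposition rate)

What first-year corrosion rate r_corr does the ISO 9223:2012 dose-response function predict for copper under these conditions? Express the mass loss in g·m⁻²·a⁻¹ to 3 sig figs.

r_corr = 21.6 g·m⁻²·a⁻¹

copper: T≤10 °C ⇒ hinge +0.126·(-0.1−10) = -1.2726
  SO₂ term: 0.0053·137.4^0.26·exp(0.059·90-1.2726) = 1.08
  Sd branch = 0.01025·Sd^0.27·e^(0.036·RH+0.049·T) = 1.335 μm/a
  r_corr = 1.08 + 1.335 = 2.416 μm/a
Convert to mass loss: 2.416 μm/a × 8.96 g/cm³ = 21.64 g·m⁻²·a⁻¹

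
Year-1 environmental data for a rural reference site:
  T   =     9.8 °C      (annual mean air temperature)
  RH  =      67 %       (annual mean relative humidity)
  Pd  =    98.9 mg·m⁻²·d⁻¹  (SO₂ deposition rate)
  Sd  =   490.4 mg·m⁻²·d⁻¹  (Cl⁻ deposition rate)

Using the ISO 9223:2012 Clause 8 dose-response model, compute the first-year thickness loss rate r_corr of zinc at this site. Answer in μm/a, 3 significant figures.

zinc: temperature factor f = +0.038·(-0.2) = -0.0076
  Pd branch = 0.0129·Pd^0.44·e^(0.046·RH+f) = 2.107 μm/a
  Sd branch = 0.0175·Sd^0.57·e^(0.008·RH+0.085·T) = 2.351 μm/a
  r_corr = 2.107 + 2.351 = 4.458 μm/a

r_corr = 4.46 μm/a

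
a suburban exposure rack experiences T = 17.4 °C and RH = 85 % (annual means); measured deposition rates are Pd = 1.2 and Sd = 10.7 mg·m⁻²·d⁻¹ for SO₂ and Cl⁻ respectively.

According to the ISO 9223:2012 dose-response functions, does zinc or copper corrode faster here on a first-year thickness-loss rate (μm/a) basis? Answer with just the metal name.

zinc: f(T) = -0.071·(T−10) [T>10 °C] = -0.5254
  Pd branch = 0.0129·Pd^0.44·e^(0.046·RH+f) = 0.4124 μm/a
  Cl⁻ term: 0.0175·10.7^0.57·exp(0.008·85+0.085·17.4) = 0.5854
  r_corr = 0.4124 + 0.5854 = 0.9978 μm/a
copper: f(T) = -0.080·(T−10) [T>10 °C] = -0.5920
  Pd branch = 0.0053·Pd^0.26·e^(0.059·RH+f) = 0.4632 μm/a
  Sd branch = 0.01025·Sd^0.27·e^(0.036·RH+0.049·T) = 0.9725 μm/a
  sum: 0.4632 + 0.9725 → r_corr = 1.436 μm/a
Ordering by μm/a: copper (1.44) > zinc (0.998)

copper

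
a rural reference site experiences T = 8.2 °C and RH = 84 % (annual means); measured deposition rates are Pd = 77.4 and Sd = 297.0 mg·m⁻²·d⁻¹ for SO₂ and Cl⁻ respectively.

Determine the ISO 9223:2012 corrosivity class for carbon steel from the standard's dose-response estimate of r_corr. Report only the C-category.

C5

carbon steel: T≤10 °C ⇒ hinge +0.150·(8.2−10) = -0.2700
  sulphur-dioxide contribution → 69.58 μm/a
  chloride contribution → 77.27 μm/a
  total first-year rate 146.9 μm/a
Category bounds: 80…200 μm/a bracket r_corr ⇒ C5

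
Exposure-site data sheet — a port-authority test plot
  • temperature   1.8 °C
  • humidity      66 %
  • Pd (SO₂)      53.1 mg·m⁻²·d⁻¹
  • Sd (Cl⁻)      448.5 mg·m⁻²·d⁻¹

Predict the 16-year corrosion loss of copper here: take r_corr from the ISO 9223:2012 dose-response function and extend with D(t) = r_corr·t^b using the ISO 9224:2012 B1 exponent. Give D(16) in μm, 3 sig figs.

D(16) = 5.63 μm

copper: T≤10 °C ⇒ hinge +0.126·(1.8−10) = -1.0332
  Pd branch = 0.0053·Pd^0.26·e^(0.059·RH+f) = 0.2602 μm/a
  Cl⁻ term: 0.01025·448.5^0.27·exp(0.036·66+0.049·1.8) = 0.6265
  r_corr = 0.2602 + 0.6265 = 0.8866 μm/a
Long-term exponent b (ISO 9224 Table 2, B1) = 0.667
  D(16) = 0.8866 × 16^0.667 = 0.8866 × 6.355 = 5.635 μm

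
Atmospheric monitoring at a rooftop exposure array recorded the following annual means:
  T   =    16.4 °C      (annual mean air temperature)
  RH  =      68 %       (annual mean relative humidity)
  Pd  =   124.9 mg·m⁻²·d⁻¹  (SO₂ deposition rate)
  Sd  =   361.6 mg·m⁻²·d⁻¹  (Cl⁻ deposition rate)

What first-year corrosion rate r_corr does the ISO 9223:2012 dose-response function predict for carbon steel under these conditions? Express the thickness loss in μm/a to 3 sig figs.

carbon steel: T>10 °C ⇒ hinge -0.054·(16.4−10) = -0.3456
  sulphur-dioxide contribution → 60.08 μm/a
  chloride contribution → 71.48 μm/a
  total first-year rate 131.6 μm/a

r_corr = 132 μm/a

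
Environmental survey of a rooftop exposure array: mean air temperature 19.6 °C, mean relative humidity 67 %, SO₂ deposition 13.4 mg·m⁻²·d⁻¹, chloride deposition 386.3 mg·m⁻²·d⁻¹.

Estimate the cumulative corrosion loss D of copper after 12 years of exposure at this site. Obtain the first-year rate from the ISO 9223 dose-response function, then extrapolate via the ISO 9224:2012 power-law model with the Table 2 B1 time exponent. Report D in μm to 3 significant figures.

D(12) = 9.15 μm

copper: f(T) = -0.080·(T−10) [T>10 °C] = -0.7680
  Pd branch = 0.0053·Pd^0.26·e^(0.059·RH+f) = 0.2515 μm/a
  Cl⁻ term: 0.01025·386.3^0.27·exp(0.036·67+0.049·19.6) = 1.492
  r_corr = 0.2515 + 1.492 = 1.744 μm/a
Long-term exponent b (ISO 9224 Table 2, B1) = 0.667
  D(12) = 1.744 × 12^0.667 = 1.744 × 5.246 = 9.147 μm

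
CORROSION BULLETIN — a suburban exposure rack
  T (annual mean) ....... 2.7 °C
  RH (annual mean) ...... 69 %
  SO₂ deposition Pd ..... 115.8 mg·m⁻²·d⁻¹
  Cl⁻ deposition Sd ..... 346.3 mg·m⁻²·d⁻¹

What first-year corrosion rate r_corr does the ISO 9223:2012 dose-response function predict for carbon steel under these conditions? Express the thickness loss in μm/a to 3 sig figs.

carbon steel: temperature factor f = +0.150·(-7.3) = -1.0950
  sulphur-dioxide contribution → 27.85 μm/a
  chloride contribution → 41.58 μm/a
  ⇒ r_corr(carbon steel) = 69.43 μm/a

r_corr = 69.4 μm/a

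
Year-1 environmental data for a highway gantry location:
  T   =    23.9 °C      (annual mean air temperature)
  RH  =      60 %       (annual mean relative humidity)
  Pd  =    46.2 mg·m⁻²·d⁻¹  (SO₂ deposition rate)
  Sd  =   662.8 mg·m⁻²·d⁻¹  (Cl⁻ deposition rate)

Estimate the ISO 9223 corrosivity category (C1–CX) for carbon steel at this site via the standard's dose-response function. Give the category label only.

carbon steel: temperature factor f = -0.054·(13.9) = -0.7506
  sulphur-dioxide contribution → 20.36 μm/a
  chloride contribution → 107.9 μm/a
  total first-year rate 128.2 μm/a
128 μm/a falls in (80, 200] for carbon steel → category C5

C5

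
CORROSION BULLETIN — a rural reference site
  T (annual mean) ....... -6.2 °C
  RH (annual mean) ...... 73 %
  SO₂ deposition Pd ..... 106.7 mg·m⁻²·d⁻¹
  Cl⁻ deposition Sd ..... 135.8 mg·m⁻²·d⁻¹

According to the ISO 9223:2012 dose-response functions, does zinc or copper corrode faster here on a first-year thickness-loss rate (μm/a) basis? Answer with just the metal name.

zinc

zinc: T≤10 °C ⇒ hinge +0.038·(-6.2−10) = -0.6156
  Pd branch = 0.0129·Pd^0.44·e^(0.046·RH+f) = 1.563 μm/a
  Sd branch = 0.0175·Sd^0.57·e^(0.008·RH+0.085·T) = 0.3045 μm/a
  sum: 1.563 + 0.3045 → r_corr = 1.868 μm/a
copper: temperature factor f = +0.126·(-16.2) = -2.0412
  Pd branch = 0.0053·Pd^0.26·e^(0.059·RH+f) = 0.172 μm/a
  Cl⁻ term: 0.01025·135.8^0.27·exp(0.036·73+0.049·-6.2) = 0.3945
  sum: 0.172 + 0.3945 → r_corr = 0.5665 μm/a
Ordering by μm/a: zinc (1.87) > copper (0.566)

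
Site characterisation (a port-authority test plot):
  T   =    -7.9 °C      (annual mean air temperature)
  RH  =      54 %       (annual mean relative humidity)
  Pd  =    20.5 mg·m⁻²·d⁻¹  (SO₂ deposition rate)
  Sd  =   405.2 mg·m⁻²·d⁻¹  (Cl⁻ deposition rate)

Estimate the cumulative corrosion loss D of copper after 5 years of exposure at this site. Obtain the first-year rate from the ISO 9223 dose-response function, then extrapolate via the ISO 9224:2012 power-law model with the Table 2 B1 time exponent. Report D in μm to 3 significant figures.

copper: T≤10 °C ⇒ hinge +0.126·(-7.9−10) = -2.2554
  SO₂ term: 0.0053·20.5^0.26·exp(0.059·54-2.2554) = 0.02948
  Sd branch = 0.01025·Sd^0.27·e^(0.036·RH+0.049·T) = 0.246 μm/a
  r_corr = 0.02948 + 0.246 = 0.2755 μm/a
ISO 9224: D(t) = r_corr · t^b with b = 0.667 (copper, B1)
  D(5) = 0.2755 × 5^0.667 = 0.2755 × 2.926 = 0.806 μm

D(5) = 0.806 μm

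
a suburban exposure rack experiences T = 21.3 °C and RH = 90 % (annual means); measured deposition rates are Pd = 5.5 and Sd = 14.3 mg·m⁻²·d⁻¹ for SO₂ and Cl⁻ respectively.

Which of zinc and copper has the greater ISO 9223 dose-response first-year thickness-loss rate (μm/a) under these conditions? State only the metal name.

copper

zinc: f(T) = -0.071·(T−10) [T>10 °C] = -0.8023
  Pd branch = 0.0129·Pd^0.44·e^(0.046·RH+f) = 0.7689 μm/a
  Sd branch = 0.0175·Sd^0.57·e^(0.008·RH+0.085·T) = 1.001 μm/a
  r_corr = 0.7689 + 1.001 = 1.77 μm/a
copper: T>10 °C ⇒ hinge -0.080·(21.3−10) = -0.9040
  Pd branch = 0.0053·Pd^0.26·e^(0.059·RH+f) = 0.6765 μm/a
  Sd branch = 0.01025·Sd^0.27·e^(0.036·RH+0.049·T) = 1.524 μm/a
  r_corr = 0.6765 + 1.524 = 2.201 μm/a
Ordering by μm/a: copper (2.2) > zinc (1.77)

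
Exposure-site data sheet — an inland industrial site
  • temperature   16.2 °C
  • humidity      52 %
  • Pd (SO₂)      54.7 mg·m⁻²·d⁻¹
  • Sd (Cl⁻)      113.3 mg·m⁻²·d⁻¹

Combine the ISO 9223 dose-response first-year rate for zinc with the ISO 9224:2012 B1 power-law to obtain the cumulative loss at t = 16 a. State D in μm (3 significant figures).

D(16) = 19.9 μm

zinc: T>10 °C ⇒ hinge -0.071·(16.2−10) = -0.4402
  Pd branch = 0.0129·Pd^0.44·e^(0.046·RH+f) = 0.5284 μm/a
  Cl⁻ term: 0.0175·113.3^0.57·exp(0.008·52+0.085·16.2) = 1.558
  r_corr = 0.5284 + 1.558 = 2.087 μm/a
ISO 9224: D(t) = r_corr · t^b with b = 0.813 (zinc, B1)
  D(16) = 2.087 × 16^0.813 = 2.087 × 9.527 = 19.88 μm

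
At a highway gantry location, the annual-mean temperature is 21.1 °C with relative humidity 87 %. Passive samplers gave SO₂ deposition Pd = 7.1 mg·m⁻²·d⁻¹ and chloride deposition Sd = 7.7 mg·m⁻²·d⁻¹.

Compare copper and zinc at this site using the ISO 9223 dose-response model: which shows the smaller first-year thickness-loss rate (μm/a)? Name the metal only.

copper: T>10 °C ⇒ hinge -0.080·(21.1−10) = -0.8880
  Pd branch = 0.0053·Pd^0.26·e^(0.059·RH+f) = 0.6154 μm/a
  Cl⁻ term: 0.01025·7.7^0.27·exp(0.036·87+0.049·21.1) = 1.146
  sum: 0.6154 + 1.146 → r_corr = 1.762 μm/a
zinc: T>10 °C ⇒ hinge -0.071·(21.1−10) = -0.7881
  SO₂ term: 0.0129·7.1^0.44·exp(0.046·87-0.7881) = 0.7602
  Sd branch = 0.0175·Sd^0.57·e^(0.008·RH+0.085·T) = 0.6753 μm/a
  sum: 0.7602 + 0.6753 → r_corr = 1.436 μm/a
Ordering by μm/a: copper (1.76) > zinc (1.44)

zinc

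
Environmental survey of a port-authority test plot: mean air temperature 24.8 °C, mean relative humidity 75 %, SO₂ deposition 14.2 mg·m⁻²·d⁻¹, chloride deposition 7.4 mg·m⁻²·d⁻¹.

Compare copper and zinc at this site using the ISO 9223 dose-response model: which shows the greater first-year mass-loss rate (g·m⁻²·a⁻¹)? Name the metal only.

copper: T>10 °C ⇒ hinge -0.080·(24.8−10) = -1.1840
  Pd branch = 0.0053·Pd^0.26·e^(0.059·RH+f) = 0.27 μm/a
  Sd branch = 0.01025·Sd^0.27·e^(0.036·RH+0.049·T) = 0.8826 μm/a
  sum: 0.27 + 0.8826 → r_corr = 1.153 μm/a
  mass loss = 1.153 μm/a × 8.96 g/cm³ = 10.33 g·m⁻²·a⁻¹
zinc: T>10 °C ⇒ hinge -0.071·(24.8−10) = -1.0508
  SO₂ term: 0.0129·14.2^0.44·exp(0.046·75-1.0508) = 0.4566
  Cl⁻ term: 0.0175·7.4^0.57·exp(0.008·75+0.085·24.8) = 0.8214
  r_corr = 0.4566 + 0.8214 = 1.278 μm/a
  mass loss = 1.278 μm/a × 7.14 g/cm³ = 9.125 g·m⁻²·a⁻¹
Ordering by g·m⁻²·a⁻¹: copper (10.3) > zinc (9.13)

copper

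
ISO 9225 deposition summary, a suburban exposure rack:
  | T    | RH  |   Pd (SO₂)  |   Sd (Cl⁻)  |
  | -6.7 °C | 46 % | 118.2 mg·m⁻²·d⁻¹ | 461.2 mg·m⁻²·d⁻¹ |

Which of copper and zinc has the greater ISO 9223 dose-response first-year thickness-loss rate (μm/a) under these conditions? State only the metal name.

zinc

copper: T≤10 °C ⇒ hinge +0.126·(-6.7−10) = -2.1042
  Pd branch = 0.0053·Pd^0.26·e^(0.059·RH+f) = 0.03373 μm/a
  Sd branch = 0.01025·Sd^0.27·e^(0.036·RH+0.049·T) = 0.2026 μm/a
  r_corr = 0.03373 + 0.2026 = 0.2363 μm/a
zinc: temperature factor f = +0.038·(-16.7) = -0.6346
  Pd branch = 0.0129·Pd^0.44·e^(0.046·RH+f) = 0.4633 μm/a
  Cl⁻ term: 0.0175·461.2^0.57·exp(0.008·46+0.085·-6.7) = 0.472
  r_corr = 0.4633 + 0.472 = 0.9353 μm/a
Ordering by μm/a: zinc (0.935) > copper (0.236)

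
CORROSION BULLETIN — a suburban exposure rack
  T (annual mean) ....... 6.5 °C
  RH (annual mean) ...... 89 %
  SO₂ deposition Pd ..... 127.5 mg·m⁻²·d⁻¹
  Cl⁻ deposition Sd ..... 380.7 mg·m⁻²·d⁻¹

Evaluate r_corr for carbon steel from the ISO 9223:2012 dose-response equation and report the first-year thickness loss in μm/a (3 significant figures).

carbon steel: f(T) = +0.150·(T−10) [T≤10 °C] = -0.5250
  SO₂ term: 1.77·127.5^0.52·exp(0.02·89-0.5250) = 77.25
  Sd branch = 0.102·Sd^0.62·e^(0.033·RH+0.04·T) = 99.31 μm/a
  sum: 77.25 + 99.31 → r_corr = 176.6 μm/a

r_corr = 177 μm/a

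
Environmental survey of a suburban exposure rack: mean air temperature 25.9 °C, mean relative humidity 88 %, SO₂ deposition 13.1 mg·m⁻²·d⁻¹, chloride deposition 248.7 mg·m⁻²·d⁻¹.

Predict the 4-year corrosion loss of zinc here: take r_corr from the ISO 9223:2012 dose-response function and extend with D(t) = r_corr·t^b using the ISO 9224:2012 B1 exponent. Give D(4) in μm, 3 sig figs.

D(4) = 25.2 μm

zinc: f(T) = -0.071·(T−10) [T>10 °C] = -1.1289
  SO₂ term: 0.0129·13.1^0.44·exp(0.046·88-1.1289) = 0.7412
  Cl⁻ term: 0.0175·248.7^0.57·exp(0.008·88+0.085·25.9) = 7.42
  r_corr = 0.7412 + 7.42 = 8.161 μm/a
Long-term exponent b (ISO 9224 Table 2, B1) = 0.813
  D(4) = 8.161 × 4^0.813 = 8.161 × 3.087 = 25.19 μm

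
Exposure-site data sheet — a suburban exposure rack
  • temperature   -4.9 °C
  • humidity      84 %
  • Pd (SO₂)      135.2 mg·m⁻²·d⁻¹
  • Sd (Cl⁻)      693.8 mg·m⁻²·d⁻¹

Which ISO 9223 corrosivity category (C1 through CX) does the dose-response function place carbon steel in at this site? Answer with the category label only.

carbon steel: temperature factor f = +0.150·(-14.9) = -2.2350
  sulphur-dioxide contribution → 13.03 μm/a
  chloride contribution → 77.43 μm/a
  ⇒ r_corr(carbon steel) = 90.46 μm/a
Category bounds: 80…200 μm/a bracket r_corr ⇒ C5

C5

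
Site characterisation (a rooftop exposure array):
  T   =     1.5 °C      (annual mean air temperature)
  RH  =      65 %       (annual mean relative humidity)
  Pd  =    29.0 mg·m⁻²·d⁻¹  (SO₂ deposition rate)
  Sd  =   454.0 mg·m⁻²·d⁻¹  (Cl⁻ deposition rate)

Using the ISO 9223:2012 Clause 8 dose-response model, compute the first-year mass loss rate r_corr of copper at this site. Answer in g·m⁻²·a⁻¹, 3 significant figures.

copper: T≤10 °C ⇒ hinge +0.126·(1.5−10) = -1.0710
  SO₂ term: 0.0053·29.0^0.26·exp(0.059·65-1.0710) = 0.2018
  Sd branch = 0.01025·Sd^0.27·e^(0.036·RH+0.049·T) = 0.5974 μm/a
  sum: 0.2018 + 0.5974 → r_corr = 0.7992 μm/a
Convert to mass loss: 0.7992 μm/a × 8.96 g/cm³ = 7.161 g·m⁻²·a⁻¹

r_corr = 7.16 g·m⁻²·a⁻¹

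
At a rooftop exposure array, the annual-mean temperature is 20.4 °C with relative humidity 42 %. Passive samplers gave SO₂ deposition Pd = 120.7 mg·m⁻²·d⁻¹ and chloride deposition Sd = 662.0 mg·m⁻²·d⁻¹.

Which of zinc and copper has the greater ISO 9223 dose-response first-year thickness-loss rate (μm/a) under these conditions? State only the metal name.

zinc: f(T) = -0.071·(T−10) [T>10 °C] = -0.7384
  SO₂ term: 0.0129·120.7^0.44·exp(0.046·42-0.7384) = 0.3507
  Sd branch = 0.0175·Sd^0.57·e^(0.008·RH+0.085·T) = 5.622 μm/a
  sum: 0.3507 + 5.622 → r_corr = 5.973 μm/a
copper: T>10 °C ⇒ hinge -0.080·(20.4−10) = -0.8320
  Pd branch = 0.0053·Pd^0.26·e^(0.059·RH+f) = 0.09558 μm/a
  Cl⁻ term: 0.01025·662.0^0.27·exp(0.036·42+0.049·20.4) = 0.7297
  r_corr = 0.09558 + 0.7297 = 0.8253 μm/a
Ordering by μm/a: zinc (5.97) > copper (0.825)

zinc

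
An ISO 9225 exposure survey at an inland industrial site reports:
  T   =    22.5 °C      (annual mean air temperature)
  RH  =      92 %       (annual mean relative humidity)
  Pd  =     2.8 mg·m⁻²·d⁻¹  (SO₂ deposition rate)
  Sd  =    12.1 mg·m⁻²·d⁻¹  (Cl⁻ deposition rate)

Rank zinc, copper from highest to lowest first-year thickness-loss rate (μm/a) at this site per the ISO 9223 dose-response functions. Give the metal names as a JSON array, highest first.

["copper", "zinc"]

zinc: T>10 °C ⇒ hinge -0.071·(22.5−10) = -0.8875
  sulphur-dioxide contribution → 0.5752 μm/a
  chloride contribution → 1.024 μm/a
  total first-year rate 1.6 μm/a
copper: T>10 °C ⇒ hinge -0.080·(22.5−10) = -1.0000
  sulphur-dioxide contribution → 0.5802 μm/a
  chloride contribution → 1.661 μm/a
  total first-year rate 2.241 μm/a
Ordering by μm/a: copper (2.24) > zinc (1.6)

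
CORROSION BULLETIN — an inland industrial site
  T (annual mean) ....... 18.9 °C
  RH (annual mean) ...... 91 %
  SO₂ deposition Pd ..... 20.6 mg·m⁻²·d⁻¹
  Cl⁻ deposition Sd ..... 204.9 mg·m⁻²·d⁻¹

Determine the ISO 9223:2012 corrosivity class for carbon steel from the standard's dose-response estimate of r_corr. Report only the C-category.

C5

carbon steel: f(T) = -0.054·(T−10) [T>10 °C] = -0.4806
  Pd branch = 1.77·Pd^0.52·e^(0.02·RH+f) = 32.57 μm/a
  Sd branch = 0.102·Sd^0.62·e^(0.033·RH+0.04·T) = 118.7 μm/a
  sum: 32.57 + 118.7 → r_corr = 151.2 μm/a
151 μm/a falls in (80, 200] for carbon steel → category C5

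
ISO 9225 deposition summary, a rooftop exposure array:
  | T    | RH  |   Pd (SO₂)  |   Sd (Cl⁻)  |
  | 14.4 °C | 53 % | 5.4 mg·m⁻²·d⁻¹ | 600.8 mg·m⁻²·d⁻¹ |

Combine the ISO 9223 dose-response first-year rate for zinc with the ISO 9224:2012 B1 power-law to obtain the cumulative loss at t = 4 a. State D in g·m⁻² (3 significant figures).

D(4) = 81.9 g·m⁻²

zinc: f(T) = -0.071·(T−10) [T>10 °C] = -0.3124
  Pd branch = 0.0129·Pd^0.44·e^(0.046·RH+f) = 0.227 μm/a
  Cl⁻ term: 0.0175·600.8^0.57·exp(0.008·53+0.085·14.4) = 3.488
  r_corr = 0.227 + 3.488 = 3.715 μm/a
ISO 9224: D(t) = r_corr · t^b with b = 0.813 (zinc, B1)
  D(4) = 3.715 × 4^0.813 = 3.715 × 3.087 = 11.47 μm
  Mass loss = 11.47 μm × 7.14 g/cm³ = 81.88 g·m⁻²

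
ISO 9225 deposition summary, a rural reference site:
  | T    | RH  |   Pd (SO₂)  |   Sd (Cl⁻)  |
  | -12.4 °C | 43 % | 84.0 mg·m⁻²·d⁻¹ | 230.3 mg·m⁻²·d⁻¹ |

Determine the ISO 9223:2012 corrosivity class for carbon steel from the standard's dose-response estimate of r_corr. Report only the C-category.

C2

carbon steel: temperature factor f = +0.150·(-22.4) = -3.3600
  Pd branch = 1.77·Pd^0.52·e^(0.02·RH+f) = 1.455 μm/a
  Cl⁻ term: 0.102·230.3^0.62·exp(0.033·43+0.04·-12.4) = 7.483
  r_corr = 1.455 + 7.483 = 8.938 μm/a
8.94 μm/a falls in (1.3, 25] for carbon steel → category C2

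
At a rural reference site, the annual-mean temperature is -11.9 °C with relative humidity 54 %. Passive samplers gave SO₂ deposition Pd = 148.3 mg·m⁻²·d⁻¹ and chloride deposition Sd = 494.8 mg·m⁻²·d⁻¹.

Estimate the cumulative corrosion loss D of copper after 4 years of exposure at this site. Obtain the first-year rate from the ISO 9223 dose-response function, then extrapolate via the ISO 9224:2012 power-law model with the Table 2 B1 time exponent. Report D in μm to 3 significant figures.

copper: f(T) = +0.126·(T−10) [T≤10 °C] = -2.7594
  SO₂ term: 0.0053·148.3^0.26·exp(0.059·54-2.7594) = 0.02979
  Cl⁻ term: 0.01025·494.8^0.27·exp(0.036·54+0.049·-11.9) = 0.2134
  r_corr = 0.02979 + 0.2134 = 0.2432 μm/a
Long-term exponent b (ISO 9224 Table 2, B1) = 0.667
  D(4) = 0.2432 × 4^0.667 = 0.2432 × 2.521 = 0.6131 μm

D(4) = 0.613 μm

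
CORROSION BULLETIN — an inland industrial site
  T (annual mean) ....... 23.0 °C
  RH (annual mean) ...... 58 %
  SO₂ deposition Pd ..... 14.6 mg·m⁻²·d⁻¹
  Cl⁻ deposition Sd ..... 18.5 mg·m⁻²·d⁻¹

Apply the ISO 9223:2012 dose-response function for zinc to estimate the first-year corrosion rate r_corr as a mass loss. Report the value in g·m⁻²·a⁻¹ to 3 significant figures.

zinc: f(T) = -0.071·(T−10) [T>10 °C] = -0.9230
  Pd branch = 0.0129·Pd^0.44·e^(0.046·RH+f) = 0.2403 μm/a
  Sd branch = 0.0175·Sd^0.57·e^(0.008·RH+0.085·T) = 1.037 μm/a
  r_corr = 0.2403 + 1.037 = 1.278 μm/a
Convert to mass loss: 1.278 μm/a × 7.14 g/cm³ = 9.122 g·m⁻²·a⁻¹

r_corr = 9.12 g·m⁻²·a⁻¹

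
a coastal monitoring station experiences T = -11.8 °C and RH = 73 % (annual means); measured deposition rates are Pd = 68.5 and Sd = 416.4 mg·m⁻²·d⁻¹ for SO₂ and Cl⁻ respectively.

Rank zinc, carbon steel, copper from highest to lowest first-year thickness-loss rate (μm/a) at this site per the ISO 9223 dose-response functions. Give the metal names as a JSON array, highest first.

zinc: temperature factor f = +0.038·(-21.8) = -0.8284
  sulphur-dioxide contribution → 1.04 μm/a
  chloride contribution → 0.3583 μm/a
  total first-year rate 1.398 μm/a
carbon steel: f(T) = +0.150·(T−10) [T≤10 °C] = -3.2700
  sulphur-dioxide contribution → 2.609 μm/a
  chloride contribution → 29.78 μm/a
  ⇒ r_corr(carbon steel) = 32.39 μm/a
copper: temperature factor f = +0.126·(-21.8) = -2.7468
  sulphur-dioxide contribution → 0.07571 μm/a
  chloride contribution → 0.4057 μm/a
  total first-year rate 0.4814 μm/a
Ordering by μm/a: carbon steel (32.4) > zinc (1.4) > copper (0.481)

["carbon steel", "zinc", "copper"]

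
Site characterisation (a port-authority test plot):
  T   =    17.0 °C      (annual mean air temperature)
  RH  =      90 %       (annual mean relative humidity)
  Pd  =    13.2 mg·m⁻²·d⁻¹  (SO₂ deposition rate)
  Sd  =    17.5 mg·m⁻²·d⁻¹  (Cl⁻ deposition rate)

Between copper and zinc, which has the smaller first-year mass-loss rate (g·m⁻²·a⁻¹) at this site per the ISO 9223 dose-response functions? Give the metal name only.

copper: f(T) = -0.080·(T−10) [T>10 °C] = -0.5600
  sulphur-dioxide contribution → 1.198 μm/a
  chloride contribution → 1.304 μm/a
  total first-year rate 2.502 μm/a
  mass loss = 2.502 μm/a × 8.96 g/cm³ = 22.42 g·m⁻²·a⁻¹
zinc: f(T) = -0.071·(T−10) [T>10 °C] = -0.4970
  sulphur-dioxide contribution → 1.534 μm/a
  chloride contribution → 0.7795 μm/a
  total first-year rate 2.313 μm/a
  mass loss = 2.313 μm/a × 7.14 g/cm³ = 16.52 g·m⁻²·a⁻¹
Ordering by g·m⁻²·a⁻¹: copper (22.4) > zinc (16.5)

zinc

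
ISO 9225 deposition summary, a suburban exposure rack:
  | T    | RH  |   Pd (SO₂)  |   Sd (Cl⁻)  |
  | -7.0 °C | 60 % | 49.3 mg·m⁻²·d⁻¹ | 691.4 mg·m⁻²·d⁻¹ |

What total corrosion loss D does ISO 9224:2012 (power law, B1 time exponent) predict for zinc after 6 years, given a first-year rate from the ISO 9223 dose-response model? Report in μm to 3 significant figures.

zinc: T≤10 °C ⇒ hinge +0.038·(-7.0−10) = -0.6460
  SO₂ term: 0.0129·49.3^0.44·exp(0.046·60-0.6460) = 0.5937
  Cl⁻ term: 0.0175·691.4^0.57·exp(0.008·60+0.085·-7.0) = 0.6482
  sum: 0.5937 + 0.6482 → r_corr = 1.242 μm/a
ISO 9224: D(t) = r_corr · t^b with b = 0.813 (zinc, B1)
  D(6) = 1.242 × 6^0.813 = 1.242 × 4.292 = 5.33 μm

D(6) = 5.33 μm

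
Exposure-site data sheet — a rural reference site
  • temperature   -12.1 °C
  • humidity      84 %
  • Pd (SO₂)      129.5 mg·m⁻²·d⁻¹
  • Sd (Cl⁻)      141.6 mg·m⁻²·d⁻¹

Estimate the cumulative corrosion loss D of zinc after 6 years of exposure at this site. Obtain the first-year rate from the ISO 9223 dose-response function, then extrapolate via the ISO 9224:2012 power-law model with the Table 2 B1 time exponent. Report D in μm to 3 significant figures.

D(6) = 10.6 μm

zinc: T≤10 °C ⇒ hinge +0.038·(-12.1−10) = -0.8398
  Pd branch = 0.0129·Pd^0.44·e^(0.046·RH+f) = 2.256 μm/a
  Sd branch = 0.0175·Sd^0.57·e^(0.008·RH+0.085·T) = 0.2062 μm/a
  sum: 2.256 + 0.2062 → r_corr = 2.462 μm/a
ISO 9224: D(t) = r_corr · t^b with b = 0.813 (zinc, B1)
  D(6) = 2.462 × 6^0.813 = 2.462 × 4.292 = 10.57 μm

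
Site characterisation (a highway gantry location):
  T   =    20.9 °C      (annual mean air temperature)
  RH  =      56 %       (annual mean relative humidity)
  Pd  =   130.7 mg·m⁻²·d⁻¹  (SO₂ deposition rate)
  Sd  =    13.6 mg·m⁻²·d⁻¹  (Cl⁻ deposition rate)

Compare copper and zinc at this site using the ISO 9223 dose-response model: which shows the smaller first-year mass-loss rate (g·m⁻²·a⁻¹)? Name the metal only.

copper: temperature factor f = -0.080·(10.9) = -0.8720
  SO₂ term: 0.0053·130.7^0.26·exp(0.059·56-0.8720) = 0.2141
  Cl⁻ term: 0.01025·13.6^0.27·exp(0.036·56+0.049·20.9) = 0.4336
  r_corr = 0.2141 + 0.4336 = 0.6477 μm/a
  mass loss = 0.6477 μm/a × 8.96 g/cm³ = 5.804 g·m⁻²·a⁻¹
zinc: f(T) = -0.071·(T−10) [T>10 °C] = -0.7739
  Pd branch = 0.0129·Pd^0.44·e^(0.046·RH+f) = 0.6674 μm/a
  Sd branch = 0.0175·Sd^0.57·e^(0.008·RH+0.085·T) = 0.7165 μm/a
  r_corr = 0.6674 + 0.7165 = 1.384 μm/a
  mass loss = 1.384 μm/a × 7.14 g/cm³ = 9.881 g·m⁻²·a⁻¹
Ordering by g·m⁻²·a⁻¹: zinc (9.88) > copper (5.8)

copper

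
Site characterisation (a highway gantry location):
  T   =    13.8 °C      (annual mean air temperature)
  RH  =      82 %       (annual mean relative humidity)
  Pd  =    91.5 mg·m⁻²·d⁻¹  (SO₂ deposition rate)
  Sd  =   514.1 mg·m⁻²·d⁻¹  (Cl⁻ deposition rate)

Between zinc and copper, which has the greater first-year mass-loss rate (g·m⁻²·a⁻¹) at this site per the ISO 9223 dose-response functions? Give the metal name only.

zinc

zinc: temperature factor f = -0.071·(3.8) = -0.2698
  SO₂ term: 0.0129·91.5^0.44·exp(0.046·82-0.2698) = 3.123
  Sd branch = 0.0175·Sd^0.57·e^(0.008·RH+0.085·T) = 3.825 μm/a
  sum: 3.123 + 3.825 → r_corr = 6.948 μm/a
  mass loss = 6.948 μm/a × 7.14 g/cm³ = 49.61 g·m⁻²·a⁻¹
copper: temperature factor f = -0.080·(3.8) = -0.3040
  Pd branch = 0.0053·Pd^0.26·e^(0.059·RH+f) = 1.597 μm/a
  Cl⁻ term: 0.01025·514.1^0.27·exp(0.036·82+0.049·13.8) = 2.082
  r_corr = 1.597 + 2.082 = 3.679 μm/a
  mass loss = 3.679 μm/a × 8.96 g/cm³ = 32.96 g·m⁻²·a⁻¹
Ordering by g·m⁻²·a⁻¹: zinc (49.6) > copper (33)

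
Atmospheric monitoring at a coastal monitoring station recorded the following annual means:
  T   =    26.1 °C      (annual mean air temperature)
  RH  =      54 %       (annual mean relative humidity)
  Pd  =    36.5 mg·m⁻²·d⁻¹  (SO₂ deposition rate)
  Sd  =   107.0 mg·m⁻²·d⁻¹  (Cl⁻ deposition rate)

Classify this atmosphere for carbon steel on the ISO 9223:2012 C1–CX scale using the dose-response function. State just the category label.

C3

carbon steel: f(T) = -0.054·(T−10) [T>10 °C] = -0.8694
  sulphur-dioxide contribution → 14.18 μm/a
  chloride contribution → 31.2 μm/a
  total first-year rate 45.38 μm/a
45.4 μm/a falls in (25, 50] for carbon steel → category C3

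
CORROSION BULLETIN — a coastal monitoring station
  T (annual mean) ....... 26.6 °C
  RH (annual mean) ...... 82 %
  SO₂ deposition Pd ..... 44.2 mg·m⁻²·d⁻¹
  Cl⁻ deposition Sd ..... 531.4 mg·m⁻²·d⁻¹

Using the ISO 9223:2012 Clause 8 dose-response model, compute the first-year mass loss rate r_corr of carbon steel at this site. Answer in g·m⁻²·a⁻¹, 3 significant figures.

r_corr = 1.91e+03 g·m⁻²·a⁻¹

carbon steel: temperature factor f = -0.054·(16.6) = -0.8964
  sulphur-dioxide contribution → 26.7 μm/a
  chloride contribution → 216.6 μm/a
  total first-year rate 243.3 μm/a
Convert to mass loss: 243.3 μm/a × 7.85 g/cm³ = 1910 g·m⁻²·a⁻¹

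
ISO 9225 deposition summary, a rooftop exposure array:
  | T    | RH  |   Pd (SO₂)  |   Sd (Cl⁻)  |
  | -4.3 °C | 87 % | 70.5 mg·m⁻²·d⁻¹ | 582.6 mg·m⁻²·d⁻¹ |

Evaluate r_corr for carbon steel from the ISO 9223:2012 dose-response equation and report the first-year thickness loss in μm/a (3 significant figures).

r_corr = 89.4 μm/a

carbon steel: f(T) = +0.150·(T−10) [T≤10 °C] = -2.1450
  sulphur-dioxide contribution → 10.79 μm/a
  chloride contribution → 78.58 μm/a
  total first-year rate 89.37 μm/a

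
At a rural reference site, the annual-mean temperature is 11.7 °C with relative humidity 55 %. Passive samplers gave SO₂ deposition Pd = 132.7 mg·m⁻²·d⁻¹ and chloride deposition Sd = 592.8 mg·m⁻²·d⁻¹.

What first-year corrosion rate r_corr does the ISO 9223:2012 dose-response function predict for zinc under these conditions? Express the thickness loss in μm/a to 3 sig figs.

zinc: T>10 °C ⇒ hinge -0.071·(11.7−10) = -0.1207
  SO₂ term: 0.0129·132.7^0.44·exp(0.046·55-0.1207) = 1.233
  Sd branch = 0.0175·Sd^0.57·e^(0.008·RH+0.085·T) = 2.796 μm/a
  sum: 1.233 + 2.796 → r_corr = 4.029 μm/a

r_corr = 4.03 μm/a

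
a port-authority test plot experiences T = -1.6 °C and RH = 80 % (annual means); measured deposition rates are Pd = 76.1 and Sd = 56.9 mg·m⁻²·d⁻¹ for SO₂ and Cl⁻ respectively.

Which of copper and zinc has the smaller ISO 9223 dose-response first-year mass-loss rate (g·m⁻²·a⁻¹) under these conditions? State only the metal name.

copper: temperature factor f = +0.126·(-11.6) = -1.4616
  sulphur-dioxide contribution → 0.4251 μm/a
  chloride contribution → 0.5027 μm/a
  total first-year rate 0.9279 μm/a
  mass loss = 0.9279 μm/a × 8.96 g/cm³ = 8.314 g·m⁻²·a⁻¹
zinc: f(T) = +0.038·(T−10) [T≤10 °C] = -0.4408
  sulphur-dioxide contribution → 2.214 μm/a
  chloride contribution → 0.29 μm/a
  ⇒ r_corr(zinc) = 2.504 μm/a
  mass loss = 2.504 μm/a × 7.14 g/cm³ = 17.88 g·m⁻²·a⁻¹
Ordering by g·m⁻²·a⁻¹: zinc (17.9) > copper (8.31)

copper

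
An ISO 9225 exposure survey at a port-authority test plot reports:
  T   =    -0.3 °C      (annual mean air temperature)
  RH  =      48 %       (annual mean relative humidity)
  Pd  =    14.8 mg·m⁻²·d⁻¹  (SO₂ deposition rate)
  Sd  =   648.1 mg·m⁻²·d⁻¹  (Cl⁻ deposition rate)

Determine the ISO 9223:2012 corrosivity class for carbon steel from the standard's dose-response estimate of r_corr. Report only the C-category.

C3

carbon steel: temperature factor f = +0.150·(-10.3) = -1.5450
  Pd branch = 1.77·Pd^0.52·e^(0.02·RH+f) = 4.004 μm/a
  Sd branch = 0.102·Sd^0.62·e^(0.033·RH+0.04·T) = 27.2 μm/a
  r_corr = 4.004 + 27.2 = 31.2 μm/a
31.2 μm/a falls in (25, 50] for carbon steel → category C3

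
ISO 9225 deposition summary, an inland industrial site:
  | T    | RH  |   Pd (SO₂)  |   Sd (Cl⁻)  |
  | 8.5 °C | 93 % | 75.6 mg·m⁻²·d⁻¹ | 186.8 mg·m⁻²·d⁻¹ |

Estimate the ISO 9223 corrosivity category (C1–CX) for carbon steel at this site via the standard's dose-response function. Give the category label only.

carbon steel: T≤10 °C ⇒ hinge +0.150·(8.5−10) = -0.2250
  sulphur-dioxide contribution → 86.07 μm/a
  chloride contribution → 78.95 μm/a
  total first-year rate 165 μm/a
ISO 9223 Table 2 (carbon steel): 80 < 165 ≤ 200 μm/a ⇒ C5

C5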